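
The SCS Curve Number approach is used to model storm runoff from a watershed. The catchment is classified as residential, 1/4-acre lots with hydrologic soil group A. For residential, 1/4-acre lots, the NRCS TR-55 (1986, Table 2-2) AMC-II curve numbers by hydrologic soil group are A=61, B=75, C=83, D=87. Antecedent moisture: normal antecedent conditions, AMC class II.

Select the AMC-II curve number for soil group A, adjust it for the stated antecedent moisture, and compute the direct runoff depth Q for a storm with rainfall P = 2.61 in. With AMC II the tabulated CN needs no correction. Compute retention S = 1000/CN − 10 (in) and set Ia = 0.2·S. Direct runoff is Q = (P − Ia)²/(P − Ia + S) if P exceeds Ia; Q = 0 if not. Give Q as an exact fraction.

Q = 21983547/95812700 in ≈ 0.229 in

NRCS table: residential, 1/4-acre lots, soil group A → CN(II) = 61
Average conditions: CN = 61 (no AMC adjustment).
S = 1000/61 − 10 = 390/61 in ≈ 6.393 in
Initial abstraction Ia = S/5 = (390/61)/5 = 78/61 ≈ 1.279 in
P − Ia = 2.610 − 1.279 = 8121/6100 ≈ 1.331 in (> 0, runoff occurs)
Q = (8121/6100)²/((8121/6100) + 390/61) = (65950641/37210000)/(47121/6100) = 21983547/95812700 in ≈ 0.229 in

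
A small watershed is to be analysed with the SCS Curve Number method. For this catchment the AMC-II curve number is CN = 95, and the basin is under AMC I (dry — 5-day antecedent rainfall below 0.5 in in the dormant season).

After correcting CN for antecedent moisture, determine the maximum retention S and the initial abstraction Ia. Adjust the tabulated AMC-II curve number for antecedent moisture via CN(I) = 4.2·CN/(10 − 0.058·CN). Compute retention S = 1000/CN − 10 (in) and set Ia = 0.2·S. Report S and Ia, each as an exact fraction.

S = 500/399 in ≈ 1.253 in; Ia = 100/399 in ≈ 0.251 in

Adjust CN=95 to AMC I: 4.2·95/(10 − 0.058·95) → 399 ÷ (449/100) = 39900/449 ≈ 88.864
S = 1000/(39900/449) − 10 = 500/399 in ≈ 1.253 in
Ia = 0.2S: 0.2·1.253 = 0.251 in (exactly 100/399)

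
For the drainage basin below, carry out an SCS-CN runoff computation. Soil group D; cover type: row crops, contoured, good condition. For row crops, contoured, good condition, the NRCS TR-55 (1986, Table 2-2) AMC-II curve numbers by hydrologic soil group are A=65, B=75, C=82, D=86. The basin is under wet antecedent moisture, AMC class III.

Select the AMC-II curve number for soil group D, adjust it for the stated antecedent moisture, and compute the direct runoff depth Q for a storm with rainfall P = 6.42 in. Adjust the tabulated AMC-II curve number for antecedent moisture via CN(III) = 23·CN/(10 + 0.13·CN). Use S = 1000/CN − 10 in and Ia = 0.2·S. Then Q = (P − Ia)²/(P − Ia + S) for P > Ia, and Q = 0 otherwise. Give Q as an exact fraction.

Q = 96390999961/17083442050 in ≈ 5.642 in

NRCS table: row crops, contoured, good condition, soil group D → CN(II) = 86
Adjust CN=86 to AMC III: 23·86/(10 + 0.13·86) → 1978 ÷ (1059/50) = 98900/1059 ≈ 93.390
Retention S: 1000/CN − 10 with CN=93.390 → S = 700/989 ≈ 0.708 in
Initial abstraction Ia = S/5 = (700/989)/5 = 140/989 ≈ 0.142 in
Since P=6.420 > Ia=0.142: effective rainfall P−Ia = 310469/49450 in
Runoff Q = (P−Ia)²/(P−Ia+S) = (6.278)²/(6.278+0.708) = 96390999961/17083442050 ≈ 5.642 in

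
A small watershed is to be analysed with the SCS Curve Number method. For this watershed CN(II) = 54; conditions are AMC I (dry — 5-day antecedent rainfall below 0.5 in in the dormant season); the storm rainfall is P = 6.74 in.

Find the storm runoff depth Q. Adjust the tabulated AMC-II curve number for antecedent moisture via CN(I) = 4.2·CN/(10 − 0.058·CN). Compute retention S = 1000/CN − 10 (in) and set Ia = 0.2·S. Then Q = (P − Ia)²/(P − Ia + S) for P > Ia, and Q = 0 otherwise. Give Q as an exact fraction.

CN(I) from CN(II)=54: (4.2·54)/(10 − 0.058·54) = 56700/1717 ≈ 33.023
S = 1000/(56700/1717) − 10 = 11500/567 in ≈ 20.282 in
Initial abstraction Ia = S/5 = (11500/567)/5 = 2300/567 ≈ 4.056 in
Excess rainfall: 6.740 − 4.056 = 2.684 in; P > Ia so Q > 0
Runoff Q = (P−Ia)²/(P−Ia+S) = (2.684)²/(2.684+20.282) = 5788014241/18458089650 ≈ 0.314 in

Q = 5788014241/18458089650 in ≈ 0.314 in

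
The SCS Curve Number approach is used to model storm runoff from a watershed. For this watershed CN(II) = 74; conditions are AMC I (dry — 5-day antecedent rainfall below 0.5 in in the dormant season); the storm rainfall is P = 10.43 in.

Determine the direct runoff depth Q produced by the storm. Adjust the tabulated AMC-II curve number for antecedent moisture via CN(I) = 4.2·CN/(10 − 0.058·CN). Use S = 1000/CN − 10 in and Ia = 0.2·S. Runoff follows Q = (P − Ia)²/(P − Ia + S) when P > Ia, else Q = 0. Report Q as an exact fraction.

Q = 462959128921/103372934700 in ≈ 4.479 in

Dry (AMC I): CN(I) = 4.2·74/(10 − 0.058·74) = (1554/5)/(1427/250) = 77700/1427 ≈ 54.450
Max retention: S = 1000/(77700/1427) − 10 = 6500/777 in (≈ 8.366 in)
Initial abstraction Ia = S/5 = (6500/777)/5 = 1300/777 ≈ 1.673 in
Excess rainfall: 10.430 − 1.673 = 8.757 in; P > Ia so Q > 0
Runoff Q = (P−Ia)²/(P−Ia+S) = (8.757)²/(8.757+8.366) = 462959128921/103372934700 ≈ 4.479 in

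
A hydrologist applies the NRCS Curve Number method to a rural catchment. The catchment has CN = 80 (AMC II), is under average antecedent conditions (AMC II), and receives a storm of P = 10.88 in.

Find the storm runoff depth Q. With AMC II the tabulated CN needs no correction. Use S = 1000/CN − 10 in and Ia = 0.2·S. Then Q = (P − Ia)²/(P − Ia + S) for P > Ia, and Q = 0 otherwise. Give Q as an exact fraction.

CN(II) = 80; AMC II needs no correction.
Max retention: S = 1000/80 − 10 = 5/2 in (≈ 2.500 in)
Initial abstraction Ia = S/5 = (5/2)/5 = 1/2 ≈ 0.500 in
P − Ia = 10.880 − 0.500 = 519/50 ≈ 10.380 in (> 0, runoff occurs)
Q = (519/50)²/((519/50) + 5/2) = (269361/2500)/(322/25) = 269361/32200 in ≈ 8.365 in

Q = 269361/32200 in ≈ 8.365 in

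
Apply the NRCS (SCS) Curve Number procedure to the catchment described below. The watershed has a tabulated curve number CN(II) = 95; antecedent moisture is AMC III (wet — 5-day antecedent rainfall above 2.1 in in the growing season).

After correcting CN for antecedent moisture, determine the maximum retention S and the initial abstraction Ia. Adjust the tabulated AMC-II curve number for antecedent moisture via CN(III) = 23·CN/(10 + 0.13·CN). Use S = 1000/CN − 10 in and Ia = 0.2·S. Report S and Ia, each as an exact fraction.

S = 100/437 in ≈ 0.229 in; Ia = 20/437 in ≈ 0.046 in

CN(III) from CN(II)=95: (23·95)/(10 + 0.13·95) = 43700/447 ≈ 97.763
Retention S: 1000/CN − 10 with CN=97.763 → S = 100/437 ≈ 0.229 in
Ia = 0.2·(100/437) = 20/437 in ≈ 0.046 in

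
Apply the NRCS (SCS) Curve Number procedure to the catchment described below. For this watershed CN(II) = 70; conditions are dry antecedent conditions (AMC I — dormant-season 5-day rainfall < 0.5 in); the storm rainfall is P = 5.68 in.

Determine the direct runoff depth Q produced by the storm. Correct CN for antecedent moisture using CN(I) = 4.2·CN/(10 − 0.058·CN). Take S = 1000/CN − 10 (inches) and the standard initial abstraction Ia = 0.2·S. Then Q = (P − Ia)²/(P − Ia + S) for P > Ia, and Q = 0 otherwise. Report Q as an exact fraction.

CN(I) from CN(II)=70: (4.2·70)/(10 − 0.058·70) = 4900/99 ≈ 49.495
Retention S: 1000/CN − 10 with CN=49.495 → S = 500/49 ≈ 10.204 in
Ia = 0.2S: 0.2·10.204 = 2.041 in (exactly 100/49)
Since P=5.680 > Ia=2.041: effective rainfall P−Ia = 4458/1225 in
Runoff Q = (P−Ia)²/(P−Ia+S) = (3.639)²/(3.639+10.204) = 9936882/10386775 ≈ 0.957 in

Q = 9936882/10386775 in ≈ 0.957 in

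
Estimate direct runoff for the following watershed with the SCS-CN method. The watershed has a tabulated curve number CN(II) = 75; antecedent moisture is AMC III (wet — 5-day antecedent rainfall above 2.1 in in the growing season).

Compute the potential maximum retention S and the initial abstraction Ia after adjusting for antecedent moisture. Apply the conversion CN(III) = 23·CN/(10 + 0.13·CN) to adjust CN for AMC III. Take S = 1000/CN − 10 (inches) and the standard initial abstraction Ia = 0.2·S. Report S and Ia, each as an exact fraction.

CN(III) from CN(II)=75: (23·75)/(10 + 0.13·75) = 6900/79 ≈ 87.342
Retention S: 1000/CN − 10 with CN=87.342 → S = 100/69 ≈ 1.449 in
Ia = 0.2S: 0.2·1.449 = 0.290 in (exactly 20/69)

S = 100/69 in ≈ 1.449 in; Ia = 20/69 in ≈ 0.290 in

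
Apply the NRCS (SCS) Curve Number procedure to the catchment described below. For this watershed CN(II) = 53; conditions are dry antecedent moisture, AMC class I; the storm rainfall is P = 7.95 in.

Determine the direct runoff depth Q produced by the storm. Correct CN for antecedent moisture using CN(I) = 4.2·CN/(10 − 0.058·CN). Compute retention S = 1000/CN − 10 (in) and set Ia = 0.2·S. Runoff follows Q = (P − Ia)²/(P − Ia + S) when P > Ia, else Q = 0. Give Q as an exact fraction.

Q = 6883523089/12309045420 in ≈ 0.559 in

Dry (AMC I): CN(I) = 4.2·53/(10 − 0.058·53) = (1113/5)/(3463/500) = 111300/3463 ≈ 32.140
Max retention: S = 1000/(111300/3463) − 10 = 23500/1113 in (≈ 21.114 in)
Ia = 0.2S: 0.2·21.114 = 4.223 in (exactly 4700/1113)
Since P=7.950 > Ia=4.223: effective rainfall P−Ia = 82967/22260 in
Q: (82967/22260)² ÷ (552967/22260) = 6883523089/12309045420 in (≈ 0.559 in)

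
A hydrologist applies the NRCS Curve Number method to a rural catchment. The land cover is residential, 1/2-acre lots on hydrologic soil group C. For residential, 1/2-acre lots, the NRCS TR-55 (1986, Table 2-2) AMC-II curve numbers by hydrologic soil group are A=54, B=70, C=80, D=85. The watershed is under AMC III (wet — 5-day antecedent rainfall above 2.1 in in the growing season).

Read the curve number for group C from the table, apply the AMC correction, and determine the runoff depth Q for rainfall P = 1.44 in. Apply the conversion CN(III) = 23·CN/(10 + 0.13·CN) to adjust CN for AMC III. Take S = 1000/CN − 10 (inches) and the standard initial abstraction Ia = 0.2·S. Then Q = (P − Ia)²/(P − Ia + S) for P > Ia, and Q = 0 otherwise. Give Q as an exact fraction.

Q = 494209/763600 in ≈ 0.647 in

NRCS table: residential, 1/2-acre lots, soil group C → CN(II) = 80
CN(III) from CN(II)=80: (23·80)/(10 + 0.13·80) = 4600/51 ≈ 90.196
Max retention: S = 1000/(4600/51) − 10 = 25/23 in (≈ 1.087 in)
Initial abstraction Ia = S/5 = (25/23)/5 = 5/23 ≈ 0.217 in
Since P=1.440 > Ia=0.217: effective rainfall P−Ia = 703/575 in
Runoff Q = (P−Ia)²/(P−Ia+S) = (1.223)²/(1.223+1.087) = 494209/763600 ≈ 0.647 in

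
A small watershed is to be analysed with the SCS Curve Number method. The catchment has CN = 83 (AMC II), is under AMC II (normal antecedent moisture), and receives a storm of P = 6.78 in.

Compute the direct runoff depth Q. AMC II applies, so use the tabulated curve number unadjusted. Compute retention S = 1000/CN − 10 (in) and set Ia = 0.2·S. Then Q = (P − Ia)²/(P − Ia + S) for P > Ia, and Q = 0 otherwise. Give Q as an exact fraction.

Q = 698914969/144988550 in ≈ 4.820 in

Average conditions: CN = 83 (no AMC adjustment).
S = 1000/83 − 10 = 170/83 in ≈ 2.048 in
Initial abstraction Ia = S/5 = (170/83)/5 = 34/83 ≈ 0.410 in
P − Ia = 6.780 − 0.410 = 26437/4150 ≈ 6.370 in (> 0, runoff occurs)
Runoff Q = (P−Ia)²/(P−Ia+S) = (6.370)²/(6.370+2.048) = 698914969/144988550 ≈ 4.820 in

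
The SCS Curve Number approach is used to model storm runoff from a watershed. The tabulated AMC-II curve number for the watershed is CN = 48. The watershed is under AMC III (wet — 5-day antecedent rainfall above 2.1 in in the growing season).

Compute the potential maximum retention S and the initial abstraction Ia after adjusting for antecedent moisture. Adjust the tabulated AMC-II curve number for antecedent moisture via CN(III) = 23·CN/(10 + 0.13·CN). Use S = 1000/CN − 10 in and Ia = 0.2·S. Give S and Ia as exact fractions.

CN(III) from CN(II)=48: (23·48)/(10 + 0.13·48) = 13800/203 ≈ 67.980
Retention S: 1000/CN − 10 with CN=67.980 → S = 325/69 ≈ 4.710 in
Ia = 0.2S: 0.2·4.710 = 0.942 in (exactly 65/69)

S = 325/69 in ≈ 4.710 in; Ia = 65/69 in ≈ 0.942 in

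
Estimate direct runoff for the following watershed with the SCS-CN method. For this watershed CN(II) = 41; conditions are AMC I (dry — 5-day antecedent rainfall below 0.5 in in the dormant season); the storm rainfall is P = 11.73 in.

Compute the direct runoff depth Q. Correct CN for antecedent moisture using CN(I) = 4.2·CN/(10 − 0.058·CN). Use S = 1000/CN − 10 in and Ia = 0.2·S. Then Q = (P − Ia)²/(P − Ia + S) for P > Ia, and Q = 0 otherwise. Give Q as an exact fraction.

CN(I) from CN(II)=41: (4.2·41)/(10 − 0.058·41) = 86100/3811 ≈ 22.592
Max retention: S = 1000/(86100/3811) − 10 = 29500/861 in (≈ 34.262 in)
Initial abstraction Ia = S/5 = (29500/861)/5 = 5900/861 ≈ 6.852 in
Since P=11.730 > Ia=6.852: effective rainfall P−Ia = 419953/86100 in
Runoff Q = (P−Ia)²/(P−Ia+S) = (4.878)²/(4.878+34.262) = 176360522209/290152953300 ≈ 0.608 in

Q = 176360522209/290152953300 in ≈ 0.608 in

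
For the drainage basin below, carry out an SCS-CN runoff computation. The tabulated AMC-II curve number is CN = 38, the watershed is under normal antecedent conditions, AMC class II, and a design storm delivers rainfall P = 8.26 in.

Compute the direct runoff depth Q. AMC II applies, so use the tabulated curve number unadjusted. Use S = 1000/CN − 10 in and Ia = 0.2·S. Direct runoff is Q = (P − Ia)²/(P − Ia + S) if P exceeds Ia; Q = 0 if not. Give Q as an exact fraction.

Average conditions: CN = 38 (no AMC adjustment).
Max retention: S = 1000/38 − 10 = 310/19 in (≈ 16.316 in)
Ia = 0.2S: 0.2·16.316 = 3.263 in (exactly 62/19)
Since P=8.260 > Ia=3.263: effective rainfall P−Ia = 4747/950 in
Q = (4747/950)²/((4747/950) + 310/19) = (22534009/902500)/(20247/950) = 22534009/19234650 in ≈ 1.172 in

Q = 22534009/19234650 in ≈ 1.172 in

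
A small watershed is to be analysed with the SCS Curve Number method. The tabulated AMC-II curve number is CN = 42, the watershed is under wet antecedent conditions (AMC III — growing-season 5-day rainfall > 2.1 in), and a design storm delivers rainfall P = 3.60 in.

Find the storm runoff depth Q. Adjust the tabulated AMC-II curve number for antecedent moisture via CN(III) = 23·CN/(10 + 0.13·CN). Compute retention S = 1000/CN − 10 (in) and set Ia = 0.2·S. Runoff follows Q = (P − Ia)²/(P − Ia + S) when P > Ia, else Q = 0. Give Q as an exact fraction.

Wet (AMC III): CN(III) = 23·42/(10 + 0.13·42) = 966/(773/50) = 48300/773 ≈ 62.484
S = 1000/(48300/773) − 10 = 2900/483 in ≈ 6.004 in
Initial abstraction Ia = S/5 = (2900/483)/5 = 580/483 ≈ 1.201 in
Since P=3.600 > Ia=1.201: effective rainfall P−Ia = 5794/2415 in
Q = (5794/2415)²/((5794/2415) + 2900/483) = (33570436/5832225)/(20294/2415) = 16785218/24505005 in ≈ 0.685 in

Q = 16785218/24505005 in ≈ 0.685 in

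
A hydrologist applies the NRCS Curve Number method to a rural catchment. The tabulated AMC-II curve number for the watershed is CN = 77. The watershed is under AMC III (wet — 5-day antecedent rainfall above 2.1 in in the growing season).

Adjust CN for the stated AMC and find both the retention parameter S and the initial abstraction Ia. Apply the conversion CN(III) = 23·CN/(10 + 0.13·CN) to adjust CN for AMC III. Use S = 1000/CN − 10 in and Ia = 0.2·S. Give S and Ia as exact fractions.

Adjust CN=77 to AMC III: 23·77/(10 + 0.13·77) → 1771 ÷ (2001/100) = 7700/87 ≈ 88.506
Retention S: 1000/CN − 10 with CN=88.506 → S = 100/77 ≈ 1.299 in
Initial abstraction Ia = S/5 = (100/77)/5 = 20/77 ≈ 0.260 in

S = 100/77 in ≈ 1.299 in; Ia = 20/77 in ≈ 0.260 in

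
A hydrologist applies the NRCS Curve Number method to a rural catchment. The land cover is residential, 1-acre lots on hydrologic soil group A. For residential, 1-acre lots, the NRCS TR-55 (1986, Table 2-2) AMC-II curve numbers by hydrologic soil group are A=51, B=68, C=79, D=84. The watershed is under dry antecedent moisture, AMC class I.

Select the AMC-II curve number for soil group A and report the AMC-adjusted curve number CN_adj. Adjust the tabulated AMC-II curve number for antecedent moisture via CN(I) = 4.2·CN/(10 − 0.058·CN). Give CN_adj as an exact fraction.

NRCS table: residential, 1-acre lots, soil group A → CN(II) = 51
CN(I) from CN(II)=51: (4.2·51)/(10 − 0.058·51) = 15300/503 ≈ 30.417

CN_adj = 15300/503 ≈ 30.417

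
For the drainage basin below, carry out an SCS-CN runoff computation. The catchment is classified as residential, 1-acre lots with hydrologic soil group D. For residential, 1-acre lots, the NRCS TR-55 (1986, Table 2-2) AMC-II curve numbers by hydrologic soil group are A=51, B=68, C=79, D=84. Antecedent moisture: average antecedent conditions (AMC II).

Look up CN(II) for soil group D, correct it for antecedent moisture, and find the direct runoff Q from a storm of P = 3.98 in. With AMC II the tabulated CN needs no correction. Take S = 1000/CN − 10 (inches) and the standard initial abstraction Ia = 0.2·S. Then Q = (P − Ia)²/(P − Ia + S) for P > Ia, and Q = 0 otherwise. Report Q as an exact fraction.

Q = 14280841/6067950 in ≈ 2.353 in

NRCS table: residential, 1-acre lots, soil group D → CN(II) = 84
Average conditions: CN = 84 (no AMC adjustment).
S = 1000/84 − 10 = 40/21 in ≈ 1.905 in
Ia = 0.2S: 0.2·1.905 = 0.381 in (exactly 8/21)
P − Ia = 3.980 − 0.381 = 3779/1050 ≈ 3.599 in (> 0, runoff occurs)
Runoff Q = (P−Ia)²/(P−Ia+S) = (3.599)²/(3.599+1.905) = 14280841/6067950 ≈ 2.353 in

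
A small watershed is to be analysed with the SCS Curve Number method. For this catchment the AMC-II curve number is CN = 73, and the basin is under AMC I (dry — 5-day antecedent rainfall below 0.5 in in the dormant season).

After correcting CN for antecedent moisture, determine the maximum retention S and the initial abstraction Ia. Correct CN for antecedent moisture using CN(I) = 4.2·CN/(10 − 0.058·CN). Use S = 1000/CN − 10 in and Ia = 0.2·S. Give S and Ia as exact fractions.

S = 4500/511 in ≈ 8.806 in; Ia = 900/511 in ≈ 1.761 in

Adjust CN=73 to AMC I: 4.2·73/(10 − 0.058·73) → (1533/5) ÷ (2883/500) = 51100/961 ≈ 53.174
Max retention: S = 1000/(51100/961) − 10 = 4500/511 in (≈ 8.806 in)
Ia = 0.2·(4500/511) = 900/511 in ≈ 1.761 in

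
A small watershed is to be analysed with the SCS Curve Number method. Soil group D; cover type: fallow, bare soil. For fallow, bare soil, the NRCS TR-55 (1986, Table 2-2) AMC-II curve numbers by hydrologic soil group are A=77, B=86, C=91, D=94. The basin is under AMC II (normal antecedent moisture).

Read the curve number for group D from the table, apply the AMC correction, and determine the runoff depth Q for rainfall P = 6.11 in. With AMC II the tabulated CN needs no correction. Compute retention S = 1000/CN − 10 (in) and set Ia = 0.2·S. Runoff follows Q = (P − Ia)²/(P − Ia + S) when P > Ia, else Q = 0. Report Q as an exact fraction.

Q = 790565689/146249900 in ≈ 5.406 in

NRCS table: fallow, bare soil, soil group D → CN(II) = 94
Average conditions: CN = 94 (no AMC adjustment).
Max retention: S = 1000/94 − 10 = 30/47 in (≈ 0.638 in)
Ia = 0.2·(30/47) = 6/47 in ≈ 0.128 in
Excess rainfall: 6.110 − 0.128 = 5.982 in; P > Ia so Q > 0
Q: (28117/4700)² ÷ (31117/4700) = 790565689/146249900 in (≈ 5.406 in)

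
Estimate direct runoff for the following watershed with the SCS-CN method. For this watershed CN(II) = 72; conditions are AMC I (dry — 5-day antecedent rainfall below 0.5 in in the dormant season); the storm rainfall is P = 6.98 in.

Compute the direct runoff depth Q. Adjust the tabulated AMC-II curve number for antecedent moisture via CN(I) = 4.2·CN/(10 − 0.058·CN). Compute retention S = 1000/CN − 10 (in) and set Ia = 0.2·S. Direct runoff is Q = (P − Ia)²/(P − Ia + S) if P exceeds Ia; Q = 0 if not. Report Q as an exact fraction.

CN(I) from CN(II)=72: (4.2·72)/(10 − 0.058·72) = 675/13 ≈ 51.923
Retention S: 1000/CN − 10 with CN=51.923 → S = 250/27 ≈ 9.259 in
Ia = 0.2·(250/27) = 50/27 in ≈ 1.852 in
Excess rainfall: 6.980 − 1.852 = 5.128 in; P > Ia so Q > 0
Runoff Q = (P−Ia)²/(P−Ia+S) = (5.128)²/(5.128+9.259) = 47927929/26221050 ≈ 1.828 in

Q = 47927929/26221050 in ≈ 1.828 in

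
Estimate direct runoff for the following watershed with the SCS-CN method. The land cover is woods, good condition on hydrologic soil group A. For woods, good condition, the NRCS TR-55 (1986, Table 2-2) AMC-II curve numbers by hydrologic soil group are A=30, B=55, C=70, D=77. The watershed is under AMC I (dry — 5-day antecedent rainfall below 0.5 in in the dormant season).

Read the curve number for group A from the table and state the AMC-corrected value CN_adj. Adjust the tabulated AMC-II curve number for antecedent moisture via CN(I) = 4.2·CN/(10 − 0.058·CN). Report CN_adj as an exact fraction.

CN_adj = 900/59 ≈ 15.254

NRCS table: woods, good condition, soil group A → CN(II) = 30
CN(I) from CN(II)=30: (4.2·30)/(10 − 0.058·30) = 900/59 ≈ 15.254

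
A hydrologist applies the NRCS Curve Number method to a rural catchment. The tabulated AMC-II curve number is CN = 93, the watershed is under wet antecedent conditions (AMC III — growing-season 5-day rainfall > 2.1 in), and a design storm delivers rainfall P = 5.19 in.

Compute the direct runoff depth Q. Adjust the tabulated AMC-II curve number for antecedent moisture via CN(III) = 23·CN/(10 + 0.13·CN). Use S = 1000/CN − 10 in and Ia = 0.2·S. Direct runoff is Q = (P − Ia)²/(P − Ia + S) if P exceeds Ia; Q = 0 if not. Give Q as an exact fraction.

Adjust CN=93 to AMC III: 23·93/(10 + 0.13·93) → 2139 ÷ (2209/100) = 213900/2209 ≈ 96.831
S = 1000/(213900/2209) − 10 = 700/2139 in ≈ 0.327 in
Initial abstraction Ia = S/5 = (700/2139)/5 = 140/2139 ≈ 0.065 in
Since P=5.190 > Ia=0.065: effective rainfall P−Ia = 1096141/213900 in
Q = (1096141/213900)²/((1096141/213900) + 700/2139) = (1201525091881/45753210000)/(1166141/213900) = 1201525091881/249437559900 in ≈ 4.817 in

Q = 1201525091881/249437559900 in ≈ 4.817 in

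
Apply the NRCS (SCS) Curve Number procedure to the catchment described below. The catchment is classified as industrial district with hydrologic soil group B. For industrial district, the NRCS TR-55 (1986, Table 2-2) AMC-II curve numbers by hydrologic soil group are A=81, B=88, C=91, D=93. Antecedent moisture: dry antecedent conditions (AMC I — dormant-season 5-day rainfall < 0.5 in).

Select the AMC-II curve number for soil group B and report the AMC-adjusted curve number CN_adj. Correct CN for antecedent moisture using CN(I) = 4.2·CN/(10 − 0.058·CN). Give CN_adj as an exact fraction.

CN_adj = 3850/51 ≈ 75.490

NRCS table: industrial district, soil group B → CN(II) = 88
Dry (AMC I): CN(I) = 4.2·88/(10 − 0.058·88) = (1848/5)/(612/125) = 3850/51 ≈ 75.490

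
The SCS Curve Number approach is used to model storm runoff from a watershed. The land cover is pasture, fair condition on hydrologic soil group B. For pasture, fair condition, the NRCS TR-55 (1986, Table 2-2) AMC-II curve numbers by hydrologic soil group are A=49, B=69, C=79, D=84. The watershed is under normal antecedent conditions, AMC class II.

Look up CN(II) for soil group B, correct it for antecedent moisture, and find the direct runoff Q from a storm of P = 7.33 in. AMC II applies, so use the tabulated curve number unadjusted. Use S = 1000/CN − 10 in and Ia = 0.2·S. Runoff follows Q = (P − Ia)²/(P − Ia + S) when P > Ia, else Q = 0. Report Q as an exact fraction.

Q = 1969318129/520101300 in ≈ 3.786 in

NRCS table: pasture, fair condition, soil group B → CN(II) = 69
AMC II — tabulated CN = 69 applies directly.
Max retention: S = 1000/69 − 10 = 310/69 in (≈ 4.493 in)
Initial abstraction Ia = S/5 = (310/69)/5 = 62/69 ≈ 0.899 in
P − Ia = 7.330 − 0.899 = 44377/6900 ≈ 6.431 in (> 0, runoff occurs)
Q: (44377/6900)² ÷ (75377/6900) = 1969318129/520101300 in (≈ 3.786 in)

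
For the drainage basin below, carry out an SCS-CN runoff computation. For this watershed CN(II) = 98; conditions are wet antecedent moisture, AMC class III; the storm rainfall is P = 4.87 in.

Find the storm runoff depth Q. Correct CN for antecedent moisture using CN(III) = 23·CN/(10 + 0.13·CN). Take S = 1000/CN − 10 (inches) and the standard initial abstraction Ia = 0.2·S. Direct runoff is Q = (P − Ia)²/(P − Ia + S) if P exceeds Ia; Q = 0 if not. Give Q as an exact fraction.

Adjust CN=98 to AMC III: 23·98/(10 + 0.13·98) → 2254 ÷ (1137/50) = 112700/1137 ≈ 99.120
Max retention: S = 1000/(112700/1137) − 10 = 100/1127 in (≈ 0.089 in)
Ia = 0.2S: 0.2·0.089 = 0.018 in (exactly 20/1127)
Excess rainfall: 4.870 − 0.018 = 4.852 in; P > Ia so Q > 0
Q = (546849/112700)²/((546849/112700) + 100/1127) = (299043828801/12701290000)/(556849/112700) = 299043828801/62756882300 in ≈ 4.765 in

Q = 299043828801/62756882300 in ≈ 4.765 in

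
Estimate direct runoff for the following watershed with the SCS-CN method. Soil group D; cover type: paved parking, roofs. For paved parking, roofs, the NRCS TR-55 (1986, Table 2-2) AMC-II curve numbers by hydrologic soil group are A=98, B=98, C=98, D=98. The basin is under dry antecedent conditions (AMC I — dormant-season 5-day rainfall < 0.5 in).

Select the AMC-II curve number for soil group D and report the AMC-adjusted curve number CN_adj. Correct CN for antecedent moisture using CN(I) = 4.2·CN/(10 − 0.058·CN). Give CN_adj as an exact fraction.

CN_adj = 102900/1079 ≈ 95.366

NRCS table: paved parking, roofs, soil group D → CN(II) = 98
Dry (AMC I): CN(I) = 4.2·98/(10 − 0.058·98) = (2058/5)/(1079/250) = 102900/1079 ≈ 95.366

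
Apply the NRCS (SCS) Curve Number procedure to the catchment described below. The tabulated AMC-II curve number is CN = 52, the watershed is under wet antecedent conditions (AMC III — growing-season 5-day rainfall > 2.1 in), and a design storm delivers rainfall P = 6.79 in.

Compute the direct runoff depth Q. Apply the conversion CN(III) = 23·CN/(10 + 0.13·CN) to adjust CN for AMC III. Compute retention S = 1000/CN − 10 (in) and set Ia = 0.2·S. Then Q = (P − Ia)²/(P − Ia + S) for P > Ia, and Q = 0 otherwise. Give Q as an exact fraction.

Wet (AMC III): CN(III) = 23·52/(10 + 0.13·52) = 1196/(419/25) = 29900/419 ≈ 71.360
S = 1000/(29900/419) − 10 = 1200/299 in ≈ 4.013 in
Ia = 0.2S: 0.2·4.013 = 0.803 in (exactly 240/299)
Since P=6.790 > Ia=0.803: effective rainfall P−Ia = 179021/29900 in
Q = (179021/29900)²/((179021/29900) + 1200/299) = (32048518441/894010000)/(299021/29900) = 32048518441/8940727900 in ≈ 3.585 in

Q = 32048518441/8940727900 in ≈ 3.585 in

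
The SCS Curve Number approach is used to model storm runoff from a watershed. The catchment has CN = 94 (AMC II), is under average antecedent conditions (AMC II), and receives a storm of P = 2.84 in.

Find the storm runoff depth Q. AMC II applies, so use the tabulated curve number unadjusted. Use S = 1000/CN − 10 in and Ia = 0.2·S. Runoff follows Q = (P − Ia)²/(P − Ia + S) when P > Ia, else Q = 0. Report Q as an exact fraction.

Q = 10156969/4625975 in ≈ 2.196 in

AMC II — tabulated CN = 94 applies directly.
Max retention: S = 1000/94 − 10 = 30/47 in (≈ 0.638 in)
Ia = 0.2S: 0.2·0.638 = 0.128 in (exactly 6/47)
Since P=2.840 > Ia=0.128: effective rainfall P−Ia = 3187/1175 in
Q = (3187/1175)²/((3187/1175) + 30/47) = (10156969/1380625)/(3937/1175) = 10156969/4625975 in ≈ 2.196 in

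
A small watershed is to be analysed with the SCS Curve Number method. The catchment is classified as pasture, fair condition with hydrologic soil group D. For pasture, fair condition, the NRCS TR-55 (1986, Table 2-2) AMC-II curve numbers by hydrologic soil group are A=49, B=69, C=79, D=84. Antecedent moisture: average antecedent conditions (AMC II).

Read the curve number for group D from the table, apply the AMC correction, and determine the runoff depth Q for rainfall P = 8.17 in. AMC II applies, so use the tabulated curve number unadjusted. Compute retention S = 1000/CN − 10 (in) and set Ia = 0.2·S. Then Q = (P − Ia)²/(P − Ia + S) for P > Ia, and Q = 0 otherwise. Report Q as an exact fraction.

NRCS table: pasture, fair condition, soil group D → CN(II) = 84
AMC II — tabulated CN = 84 applies directly.
S = 1000/84 − 10 = 40/21 in ≈ 1.905 in
Ia = 0.2·(40/21) = 8/21 in ≈ 0.381 in
P − Ia = 8.170 − 0.381 = 16357/2100 ≈ 7.789 in (> 0, runoff occurs)
Runoff Q = (P−Ia)²/(P−Ia+S) = (7.789)²/(7.789+1.905) = 267551449/42749700 ≈ 6.259 in

Q = 267551449/42749700 in ≈ 6.259 in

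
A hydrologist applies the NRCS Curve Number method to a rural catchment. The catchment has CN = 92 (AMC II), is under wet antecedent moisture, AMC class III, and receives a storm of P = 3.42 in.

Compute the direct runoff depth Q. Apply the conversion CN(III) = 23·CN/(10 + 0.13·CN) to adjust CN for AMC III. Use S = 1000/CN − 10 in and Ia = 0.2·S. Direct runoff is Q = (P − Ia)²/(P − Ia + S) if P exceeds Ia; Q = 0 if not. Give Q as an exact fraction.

Q = 7824994681/2604240550 in ≈ 3.005 in

Adjust CN=92 to AMC III: 23·92/(10 + 0.13·92) → 2116 ÷ (549/25) = 52900/549 ≈ 96.357
S = 1000/(52900/549) − 10 = 200/529 in ≈ 0.378 in
Ia = 0.2S: 0.2·0.378 = 0.076 in (exactly 40/529)
P − Ia = 3.420 − 0.076 = 88459/26450 ≈ 3.344 in (> 0, runoff occurs)
Runoff Q = (P−Ia)²/(P−Ia+S) = (3.344)²/(3.344+0.378) = 7824994681/2604240550 ≈ 3.005 in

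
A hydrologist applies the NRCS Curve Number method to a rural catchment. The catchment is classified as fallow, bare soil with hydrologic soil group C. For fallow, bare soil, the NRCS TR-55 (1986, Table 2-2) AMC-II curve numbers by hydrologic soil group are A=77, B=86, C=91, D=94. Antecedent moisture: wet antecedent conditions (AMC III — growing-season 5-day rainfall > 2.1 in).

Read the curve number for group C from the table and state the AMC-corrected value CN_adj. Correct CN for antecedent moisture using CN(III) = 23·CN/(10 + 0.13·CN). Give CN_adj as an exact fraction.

CN_adj = 209300/2183 ≈ 95.877

NRCS table: fallow, bare soil, soil group C → CN(II) = 91
CN(III) from CN(II)=91: (23·91)/(10 + 0.13·91) = 209300/2183 ≈ 95.877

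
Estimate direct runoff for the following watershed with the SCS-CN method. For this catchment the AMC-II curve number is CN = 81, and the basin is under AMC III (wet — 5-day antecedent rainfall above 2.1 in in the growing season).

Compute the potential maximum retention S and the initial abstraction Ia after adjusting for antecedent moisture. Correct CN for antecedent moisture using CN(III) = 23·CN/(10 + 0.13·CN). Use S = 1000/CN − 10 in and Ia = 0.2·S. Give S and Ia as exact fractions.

S = 1900/1863 in ≈ 1.020 in; Ia = 380/1863 in ≈ 0.204 in

Wet (AMC III): CN(III) = 23·81/(10 + 0.13·81) = 1863/(2053/100) = 186300/2053 ≈ 90.745
Retention S: 1000/CN − 10 with CN=90.745 → S = 1900/1863 ≈ 1.020 in
Ia = 0.2S: 0.2·1.020 = 0.204 in (exactly 380/1863)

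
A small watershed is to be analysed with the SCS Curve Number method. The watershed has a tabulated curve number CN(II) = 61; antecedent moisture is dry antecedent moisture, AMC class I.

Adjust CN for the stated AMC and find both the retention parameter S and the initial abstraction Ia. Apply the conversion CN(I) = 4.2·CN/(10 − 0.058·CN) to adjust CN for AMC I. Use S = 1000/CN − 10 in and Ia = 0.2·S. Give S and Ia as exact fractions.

Dry (AMC I): CN(I) = 4.2·61/(10 − 0.058·61) = (1281/5)/(3231/500) = 42700/1077 ≈ 39.647
S = 1000/(42700/1077) − 10 = 6500/427 in ≈ 15.222 in
Ia = 0.2·(6500/427) = 1300/427 in ≈ 3.044 in

S = 6500/427 in ≈ 15.222 in; Ia = 1300/427 in ≈ 3.044 in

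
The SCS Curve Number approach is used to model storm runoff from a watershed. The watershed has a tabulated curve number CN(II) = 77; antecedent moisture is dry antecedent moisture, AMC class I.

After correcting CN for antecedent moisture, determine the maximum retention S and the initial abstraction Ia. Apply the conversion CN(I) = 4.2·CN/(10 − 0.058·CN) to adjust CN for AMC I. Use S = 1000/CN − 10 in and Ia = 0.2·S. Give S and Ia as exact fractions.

Dry (AMC I): CN(I) = 4.2·77/(10 − 0.058·77) = (1617/5)/(2767/500) = 161700/2767 ≈ 58.439
Max retention: S = 1000/(161700/2767) − 10 = 11500/1617 in (≈ 7.112 in)
Initial abstraction Ia = S/5 = (11500/1617)/5 = 2300/1617 ≈ 1.422 in

S = 11500/1617 in ≈ 7.112 in; Ia = 2300/1617 in ≈ 1.422 in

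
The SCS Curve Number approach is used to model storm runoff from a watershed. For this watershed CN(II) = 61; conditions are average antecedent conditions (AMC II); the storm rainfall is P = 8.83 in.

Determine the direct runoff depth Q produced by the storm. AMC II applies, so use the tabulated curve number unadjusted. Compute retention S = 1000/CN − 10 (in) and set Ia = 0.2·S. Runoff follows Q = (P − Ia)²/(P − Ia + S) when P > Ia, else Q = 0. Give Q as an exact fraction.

Average conditions: CN = 61 (no AMC adjustment).
Max retention: S = 1000/61 − 10 = 390/61 in (≈ 6.393 in)
Ia = 0.2S: 0.2·6.393 = 1.279 in (exactly 78/61)
Excess rainfall: 8.830 − 1.279 = 7.551 in; P > Ia so Q > 0
Q: (46063/6100)² ÷ (85063/6100) = 2121799969/518884300 in (≈ 4.089 in)

Q = 2121799969/518884300 in ≈ 4.089 in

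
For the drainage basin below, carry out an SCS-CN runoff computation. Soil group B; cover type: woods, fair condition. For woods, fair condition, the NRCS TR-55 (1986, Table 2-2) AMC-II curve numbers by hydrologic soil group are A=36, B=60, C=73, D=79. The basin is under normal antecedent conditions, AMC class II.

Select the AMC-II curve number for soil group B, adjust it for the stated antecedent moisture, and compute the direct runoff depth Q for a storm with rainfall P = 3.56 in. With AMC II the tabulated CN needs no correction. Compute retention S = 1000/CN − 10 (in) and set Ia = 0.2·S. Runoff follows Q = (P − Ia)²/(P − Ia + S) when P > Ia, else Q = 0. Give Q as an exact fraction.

Q = 27889/50025 in ≈ 0.558 in

NRCS table: woods, fair condition, soil group B → CN(II) = 60
Average conditions: CN = 60 (no AMC adjustment).
Max retention: S = 1000/60 − 10 = 20/3 in (≈ 6.667 in)
Ia = 0.2S: 0.2·6.667 = 1.333 in (exactly 4/3)
P − Ia = 3.560 − 1.333 = 167/75 ≈ 2.227 in (> 0, runoff occurs)
Q = (167/75)²/((167/75) + 20/3) = (27889/5625)/(667/75) = 27889/50025 in ≈ 0.558 in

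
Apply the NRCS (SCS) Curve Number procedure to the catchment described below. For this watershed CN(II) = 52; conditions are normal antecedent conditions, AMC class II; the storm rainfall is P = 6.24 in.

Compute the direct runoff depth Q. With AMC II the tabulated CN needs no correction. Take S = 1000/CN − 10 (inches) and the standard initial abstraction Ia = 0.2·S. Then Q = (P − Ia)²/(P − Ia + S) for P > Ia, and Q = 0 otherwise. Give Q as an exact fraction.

Average conditions: CN = 52 (no AMC adjustment).
Retention S: 1000/CN − 10 with CN=52.000 → S = 120/13 ≈ 9.231 in
Initial abstraction Ia = S/5 = (120/13)/5 = 24/13 ≈ 1.846 in
Since P=6.240 > Ia=1.846: effective rainfall P−Ia = 1428/325 in
Runoff Q = (P−Ia)²/(P−Ia+S) = (4.394)²/(4.394+9.231) = 56644/39975 ≈ 1.417 in

Q = 56644/39975 in ≈ 1.417 in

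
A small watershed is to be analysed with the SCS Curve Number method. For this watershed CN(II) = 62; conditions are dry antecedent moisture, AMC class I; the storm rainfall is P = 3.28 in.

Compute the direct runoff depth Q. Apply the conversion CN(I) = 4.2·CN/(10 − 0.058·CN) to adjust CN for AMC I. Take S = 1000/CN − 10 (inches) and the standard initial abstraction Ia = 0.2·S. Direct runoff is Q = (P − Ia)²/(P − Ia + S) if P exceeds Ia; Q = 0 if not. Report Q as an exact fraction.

CN(I) from CN(II)=62: (4.2·62)/(10 − 0.058·62) = 65100/1601 ≈ 40.662
S = 1000/(65100/1601) − 10 = 9500/651 in ≈ 14.593 in
Ia = 0.2·(9500/651) = 1900/651 in ≈ 2.919 in
Since P=3.280 > Ia=2.919: effective rainfall P−Ia = 5882/16275 in
Q: (5882/16275)² ÷ (243382/16275) = 17298962/1980521025 in (≈ 0.009 in)

Q = 17298962/1980521025 in ≈ 0.009 in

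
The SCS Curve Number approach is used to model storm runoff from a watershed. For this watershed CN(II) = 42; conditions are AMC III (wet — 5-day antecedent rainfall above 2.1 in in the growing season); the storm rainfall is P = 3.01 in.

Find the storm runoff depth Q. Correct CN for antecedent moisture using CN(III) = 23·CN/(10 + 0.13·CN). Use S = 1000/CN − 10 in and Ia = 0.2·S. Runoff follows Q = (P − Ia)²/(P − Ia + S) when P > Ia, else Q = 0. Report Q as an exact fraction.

Wet (AMC III): CN(III) = 23·42/(10 + 0.13·42) = 966/(773/50) = 48300/773 ≈ 62.484
Retention S: 1000/CN − 10 with CN=62.484 → S = 2900/483 ≈ 6.004 in
Ia = 0.2S: 0.2·6.004 = 1.201 in (exactly 580/483)
P − Ia = 3.010 − 1.201 = 87383/48300 ≈ 1.809 in (> 0, runoff occurs)
Q = (87383/48300)²/((87383/48300) + 2900/483) = (7635788689/2332890000)/(377383/48300) = 7635788689/18227598900 in ≈ 0.419 in

Q = 7635788689/18227598900 in ≈ 0.419 in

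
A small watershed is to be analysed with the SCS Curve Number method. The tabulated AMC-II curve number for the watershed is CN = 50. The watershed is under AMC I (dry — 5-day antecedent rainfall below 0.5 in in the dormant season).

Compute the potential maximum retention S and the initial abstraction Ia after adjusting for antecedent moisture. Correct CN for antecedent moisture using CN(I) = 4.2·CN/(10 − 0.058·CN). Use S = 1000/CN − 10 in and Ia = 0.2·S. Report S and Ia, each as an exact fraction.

S = 500/21 in ≈ 23.810 in; Ia = 100/21 in ≈ 4.762 in

Dry (AMC I): CN(I) = 4.2·50/(10 − 0.058·50) = 210/(71/10) = 2100/71 ≈ 29.577
Max retention: S = 1000/(2100/71) − 10 = 500/21 in (≈ 23.810 in)
Ia = 0.2·(500/21) = 100/21 in ≈ 4.762 in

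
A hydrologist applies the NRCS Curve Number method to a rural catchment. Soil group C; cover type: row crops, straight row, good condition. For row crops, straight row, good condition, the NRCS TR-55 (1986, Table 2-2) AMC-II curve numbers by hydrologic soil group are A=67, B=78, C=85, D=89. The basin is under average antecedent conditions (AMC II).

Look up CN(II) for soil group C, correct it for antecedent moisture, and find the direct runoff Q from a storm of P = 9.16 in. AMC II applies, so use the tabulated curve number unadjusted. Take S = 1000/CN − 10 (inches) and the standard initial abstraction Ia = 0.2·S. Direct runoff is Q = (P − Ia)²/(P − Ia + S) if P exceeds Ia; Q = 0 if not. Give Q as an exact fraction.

Q = 14010049/1909525 in ≈ 7.337 in

NRCS table: row crops, straight row, good condition, soil group C → CN(II) = 85
AMC II — tabulated CN = 85 applies directly.
Retention S: 1000/CN − 10 with CN=85.000 → S = 30/17 ≈ 1.765 in
Initial abstraction Ia = S/5 = (30/17)/5 = 6/17 ≈ 0.353 in
Since P=9.160 > Ia=0.353: effective rainfall P−Ia = 3743/425 in
Q = (3743/425)²/((3743/425) + 30/17) = (14010049/180625)/(4493/425) = 14010049/1909525 in ≈ 7.337 in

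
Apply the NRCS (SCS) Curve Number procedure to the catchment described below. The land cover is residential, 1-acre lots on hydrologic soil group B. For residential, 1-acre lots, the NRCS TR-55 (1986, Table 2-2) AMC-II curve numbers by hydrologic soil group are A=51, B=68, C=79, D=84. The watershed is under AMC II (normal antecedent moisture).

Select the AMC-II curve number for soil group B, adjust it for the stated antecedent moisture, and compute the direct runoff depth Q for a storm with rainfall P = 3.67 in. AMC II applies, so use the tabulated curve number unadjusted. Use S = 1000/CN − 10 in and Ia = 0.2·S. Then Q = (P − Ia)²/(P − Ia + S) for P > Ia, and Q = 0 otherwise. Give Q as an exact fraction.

NRCS table: residential, 1-acre lots, soil group B → CN(II) = 68
AMC II — tabulated CN = 68 applies directly.
Retention S: 1000/CN − 10 with CN=68.000 → S = 80/17 ≈ 4.706 in
Ia = 0.2S: 0.2·4.706 = 0.941 in (exactly 16/17)
Excess rainfall: 3.670 − 0.941 = 2.729 in; P > Ia so Q > 0
Q = (4639/1700)²/((4639/1700) + 80/17) = (21520321/2890000)/(12639/1700) = 21520321/21486300 in ≈ 1.002 in

Q = 21520321/21486300 in ≈ 1.002 in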